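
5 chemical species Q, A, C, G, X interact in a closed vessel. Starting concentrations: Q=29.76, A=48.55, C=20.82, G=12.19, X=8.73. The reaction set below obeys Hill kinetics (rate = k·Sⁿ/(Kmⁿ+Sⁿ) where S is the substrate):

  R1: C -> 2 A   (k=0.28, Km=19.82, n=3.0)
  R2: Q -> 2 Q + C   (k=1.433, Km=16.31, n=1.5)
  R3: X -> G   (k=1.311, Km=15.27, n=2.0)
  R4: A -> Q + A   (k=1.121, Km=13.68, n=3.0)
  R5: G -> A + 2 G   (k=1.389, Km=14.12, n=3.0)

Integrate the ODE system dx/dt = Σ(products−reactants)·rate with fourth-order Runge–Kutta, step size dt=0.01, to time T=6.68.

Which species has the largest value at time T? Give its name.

RK4 with dt=0.01: 668 steps to T=6.68. Trajectory (selected grid times):
t=0.00: Q=29.76 A=48.55 C=20.82 G=12.19 X=8.73
t=0.74: Q=31.33 A=49.20 C=21.47 G=12.85 X=8.50
t=1.48: Q=32.93 A=49.90 C=22.13 G=13.53 X=8.27
t=2.23: Q=34.55 A=50.65 C=22.81 G=14.26 X=8.05
t=2.97: Q=36.18 A=51.45 C=23.49 G=15.01 X=7.85
t=3.71: Q=37.81 A=52.29 C=24.18 G=15.79 X=7.65
t=4.45: Q=39.46 A=53.18 C=24.87 G=16.59 X=7.46
t=5.20: Q=41.14 A=54.13 C=25.59 G=17.44 X=7.27
t=5.94: Q=42.81 A=55.10 C=26.30 G=18.31 X=7.10
t=6.68: Q=44.49 A=56.12 C=27.01 G=19.19 X=6.93
At T=6.68: Q=44.49 A=56.12 C=27.01 G=19.19 X=6.93; the largest is A.

Dominant species at T: A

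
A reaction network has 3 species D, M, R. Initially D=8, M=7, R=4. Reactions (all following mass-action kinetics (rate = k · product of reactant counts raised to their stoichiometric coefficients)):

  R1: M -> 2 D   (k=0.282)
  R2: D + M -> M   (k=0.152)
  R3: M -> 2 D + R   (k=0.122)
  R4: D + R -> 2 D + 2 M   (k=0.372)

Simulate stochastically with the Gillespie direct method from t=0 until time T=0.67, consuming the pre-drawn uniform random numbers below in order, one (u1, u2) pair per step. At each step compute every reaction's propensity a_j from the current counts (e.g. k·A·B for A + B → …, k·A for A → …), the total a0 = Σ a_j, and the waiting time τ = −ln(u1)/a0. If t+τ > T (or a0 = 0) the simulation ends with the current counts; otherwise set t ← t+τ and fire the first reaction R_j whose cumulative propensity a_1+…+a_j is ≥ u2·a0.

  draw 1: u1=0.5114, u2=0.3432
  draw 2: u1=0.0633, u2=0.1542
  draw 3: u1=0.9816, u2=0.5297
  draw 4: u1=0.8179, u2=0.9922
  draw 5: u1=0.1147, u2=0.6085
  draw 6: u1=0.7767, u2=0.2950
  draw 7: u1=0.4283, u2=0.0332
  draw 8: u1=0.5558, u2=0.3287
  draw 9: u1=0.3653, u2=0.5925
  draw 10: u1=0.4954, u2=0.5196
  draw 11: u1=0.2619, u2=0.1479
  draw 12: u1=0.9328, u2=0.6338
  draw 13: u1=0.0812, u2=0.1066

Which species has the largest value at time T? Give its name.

Dominant species at T: M

t=0.000: D=8 M=7 R=4
Draw 1: a1=1.974, a2=8.512, a3=0.854, a4=11.904, a0=23.244; τ=−ln(0.5114)/23.244=0.029 → t=0.029; u2·a0=0.3432·23.244=7.977; a1=1.974 < 7.977 ≤ a1+a2=10.486 → R2 fires; D=7 M=7 R=4
Draw 2: a1=1.974, a2=7.448, a3=0.854, a4=10.416, a0=20.692; τ=−ln(0.0633)/20.692=0.133 → t=0.162; u2·a0=0.1542·20.692=3.191; a1=1.974 < 3.191 ≤ a1+a2=9.422 → R2 fires; D=6 M=7 R=4
Draw 3: a1=1.974, a2=6.384, a3=0.854, a4=8.928, a0=18.140; τ=−ln(0.9816)/18.140=0.001 → t=0.163; u2·a0=0.5297·18.140=9.609; a1+…+a3=9.212 < 9.609 ≤ a1+…+a4=18.140 → R4 fires; D=7 M=9 R=3
Draw 4: a1=2.538, a2=9.576, a3=1.098, a4=7.812, a0=21.024; τ=−ln(0.8179)/21.024=0.010 → t=0.173; u2·a0=0.9922·21.024=20.860; a1+…+a3=13.212 < 20.860 ≤ a1+…+a4=21.024 → R4 fires; D=8 M=11 R=2
Draw 5: a1=3.102, a2=13.376, a3=1.342, a4=5.952, a0=23.772; τ=−ln(0.1147)/23.772=0.091 → t=0.264; u2·a0=0.6085·23.772=14.465; a1=3.102 < 14.465 ≤ a1+a2=16.478 → R2 fires; D=7 M=11 R=2
Draw 6: a1=3.102, a2=11.704, a3=1.342, a4=5.208, a0=21.356; τ=−ln(0.7767)/21.356=0.012 → t=0.276; u2·a0=0.2950·21.356=6.300; a1=3.102 < 6.300 ≤ a1+a2=14.806 → R2 fires; D=6 M=11 R=2
Draw 7: a1=3.102, a2=10.032, a3=1.342, a4=4.464, a0=18.940; τ=−ln(0.4283)/18.940=0.045 → t=0.321; u2·a0=0.0332·18.940=0.629 ≤ a1=3.102 → R1 fires; D=8 M=10 R=2
Draw 8: a1=2.820, a2=12.160, a3=1.220, a4=5.952, a0=22.152; τ=−ln(0.5558)/22.152=0.027 → t=0.347; u2·a0=0.3287·22.152=7.281; a1=2.820 < 7.281 ≤ a1+a2=14.980 → R2 fires; D=7 M=10 R=2
Draw 9: a1=2.820, a2=10.640, a3=1.220, a4=5.208, a0=19.888; τ=−ln(0.3653)/19.888=0.051 → t=0.398; u2·a0=0.5925·19.888=11.784; a1=2.820 < 11.784 ≤ a1+a2=13.460 → R2 fires; D=6 M=10 R=2
Draw 10: a1=2.820, a2=9.120, a3=1.220, a4=4.464, a0=17.624; τ=−ln(0.4954)/17.624=0.040 → t=0.438; u2·a0=0.5196·17.624=9.157; a1=2.820 < 9.157 ≤ a1+a2=11.940 → R2 fires; D=5 M=10 R=2
Draw 11: a1=2.820, a2=7.600, a3=1.220, a4=3.720, a0=15.360; τ=−ln(0.2619)/15.360=0.087 → t=0.525; u2·a0=0.1479·15.360=2.272 ≤ a1=2.820 → R1 fires; D=7 M=9 R=2
Draw 12: a1=2.538, a2=9.576, a3=1.098, a4=5.208, a0=18.420; τ=−ln(0.9328)/18.420=0.004 → t=0.529; u2·a0=0.6338·18.420=11.675; a1=2.538 < 11.675 ≤ a1+a2=12.114 → R2 fires; D=6 M=9 R=2
Draw 13: a1=2.538, a2=8.208, a3=1.098, a4=4.464, a0=16.308; τ=−ln(0.0812)/16.308=0.154 → t=0.682 > T=0.67: stop.
At T=0.67: D=6 M=9 R=2; the largest is M.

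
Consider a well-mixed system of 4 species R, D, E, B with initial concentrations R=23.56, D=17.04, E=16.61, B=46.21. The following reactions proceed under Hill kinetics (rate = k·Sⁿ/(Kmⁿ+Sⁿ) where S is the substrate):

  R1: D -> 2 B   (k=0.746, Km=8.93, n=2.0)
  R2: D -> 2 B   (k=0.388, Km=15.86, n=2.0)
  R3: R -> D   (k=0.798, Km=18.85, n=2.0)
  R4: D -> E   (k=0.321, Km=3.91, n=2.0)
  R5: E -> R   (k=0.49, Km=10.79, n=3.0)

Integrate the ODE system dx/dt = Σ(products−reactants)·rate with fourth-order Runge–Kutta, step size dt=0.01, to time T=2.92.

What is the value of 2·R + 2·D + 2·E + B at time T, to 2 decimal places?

Value at T = 160.63

Check how each reaction changes W = 2·R + 2·D + 2·E + B (weight of products minus weight of reactants):
R1: D -> 2 B: (1·2) − (2·1) = 2 − 2 = 0
R2: D -> 2 B: (1·2) − (2·1) = 2 − 2 = 0
R3: R -> D: (2·1) − (2·1) = 2 − 2 = 0
R4: D -> E: (2·1) − (2·1) = 2 − 2 = 0
R5: E -> R: (2·1) − (2·1) = 2 − 2 = 0
Every reaction leaves W unchanged, so W is conserved and no simulation is needed: W(T) = W(0) = 2·23.56 + 2·17.04 + 2·16.61 + 46.21 = 160.63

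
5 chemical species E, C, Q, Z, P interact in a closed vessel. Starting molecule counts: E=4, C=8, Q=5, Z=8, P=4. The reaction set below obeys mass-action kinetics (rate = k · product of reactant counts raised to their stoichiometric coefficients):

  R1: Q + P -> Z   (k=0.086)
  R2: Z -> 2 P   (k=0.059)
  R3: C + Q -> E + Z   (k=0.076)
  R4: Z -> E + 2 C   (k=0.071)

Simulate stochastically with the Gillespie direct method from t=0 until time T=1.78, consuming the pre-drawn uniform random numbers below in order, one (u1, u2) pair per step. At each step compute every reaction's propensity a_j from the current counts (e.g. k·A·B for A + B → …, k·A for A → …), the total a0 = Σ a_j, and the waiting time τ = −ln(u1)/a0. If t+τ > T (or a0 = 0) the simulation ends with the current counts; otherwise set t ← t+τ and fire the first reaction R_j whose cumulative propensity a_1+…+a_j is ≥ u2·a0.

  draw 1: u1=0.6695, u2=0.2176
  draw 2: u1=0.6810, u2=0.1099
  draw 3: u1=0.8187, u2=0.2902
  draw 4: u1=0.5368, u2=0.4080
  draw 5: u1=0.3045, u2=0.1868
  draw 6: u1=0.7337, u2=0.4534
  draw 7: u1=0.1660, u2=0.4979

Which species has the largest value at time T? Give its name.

t=0.000: E=4 C=8 Q=5 Z=8 P=4
Draw 1: a1=1.720, a2=0.472, a3=3.040, a4=0.568, a0=5.800; τ=−ln(0.6695)/5.800=0.069 → t=0.069; u2·a0=0.2176·5.800=1.262 ≤ a1=1.720 → R1 fires; E=4 C=8 Q=4 Z=9 P=3
Draw 2: a1=1.032, a2=0.531, a3=2.432, a4=0.639, a0=4.634; τ=−ln(0.6810)/4.634=0.083 → t=0.152; u2·a0=0.1099·4.634=0.509 ≤ a1=1.032 → R1 fires; E=4 C=8 Q=3 Z=10 P=2
Draw 3: a1=0.516, a2=0.590, a3=1.824, a4=0.710, a0=3.640; τ=−ln(0.8187)/3.640=0.055 → t=0.207; u2·a0=0.2902·3.640=1.056; a1=0.516 < 1.056 ≤ a1+a2=1.106 → R2 fires; E=4 C=8 Q=3 Z=9 P=4
Draw 4: a1=1.032, a2=0.531, a3=1.824, a4=0.639, a0=4.026; τ=−ln(0.5368)/4.026=0.155 → t=0.362; u2·a0=0.4080·4.026=1.643; a1+a2=1.563 < 1.643 ≤ a1+…+a3=3.387 → R3 fires; E=5 C=7 Q=2 Z=10 P=4
Draw 5: a1=0.688, a2=0.590, a3=1.064, a4=0.710, a0=3.052; τ=−ln(0.3045)/3.052=0.390 → t=0.751; u2·a0=0.1868·3.052=0.570 ≤ a1=0.688 → R1 fires; E=5 C=7 Q=1 Z=11 P=3
Draw 6: a1=0.258, a2=0.649, a3=0.532, a4=0.781, a0=2.220; τ=−ln(0.7337)/2.220=0.139 → t=0.891; u2·a0=0.4534·2.220=1.007; a1+a2=0.907 < 1.007 ≤ a1+…+a3=1.439 → R3 fires; E=6 C=6 Q=0 Z=12 P=3
Draw 7: a1=0.000, a2=0.708, a3=0.000, a4=0.852, a0=1.560; τ=−ln(0.1660)/1.560=1.151 → t=2.042 > T=1.78: stop.
At T=1.78: E=6 C=6 Q=0 Z=12 P=3; the largest is Z.

Dominant species at T: Z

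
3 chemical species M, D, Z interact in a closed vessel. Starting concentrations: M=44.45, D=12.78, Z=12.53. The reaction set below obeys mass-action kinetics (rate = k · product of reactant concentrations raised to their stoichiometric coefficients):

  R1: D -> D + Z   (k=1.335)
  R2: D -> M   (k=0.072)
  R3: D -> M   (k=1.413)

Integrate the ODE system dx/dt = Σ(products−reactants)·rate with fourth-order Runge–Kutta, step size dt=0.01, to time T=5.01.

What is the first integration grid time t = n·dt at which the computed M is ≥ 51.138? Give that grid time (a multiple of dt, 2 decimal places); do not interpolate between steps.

RK4 with dt=0.01: 501 steps to T=5.01. Trajectory (selected grid times):
t=0.00: M=44.45 D=12.78 Z=12.53
t=0.49: M=51.06 D=6.17 Z=18.47
t=0.50: M=51.15 D=6.08 Z=18.55
t=0.56: M=51.67 D=5.56 Z=19.02
t=1.11: M=54.77 D=2.46 Z=21.81
t=1.67: M=56.16 D=1.07 Z=23.06
t=2.23: M=56.76 D=0.47 Z=23.60
t=2.78: M=57.02 D=0.21 Z=23.83
t=3.34: M=57.14 D=0.09 Z=23.94
t=3.90: M=57.19 D=0.04 Z=23.98
t=4.45: M=57.21 D=0.02 Z=24.00
t=5.01: M=57.22 D=0.01 Z=24.01
M(0.49)=51.057 < 51.138 but M(0.50)=51.148 ≥ 51.138, so the first grid time is t=0.50.

Threshold first reached at t = 0.50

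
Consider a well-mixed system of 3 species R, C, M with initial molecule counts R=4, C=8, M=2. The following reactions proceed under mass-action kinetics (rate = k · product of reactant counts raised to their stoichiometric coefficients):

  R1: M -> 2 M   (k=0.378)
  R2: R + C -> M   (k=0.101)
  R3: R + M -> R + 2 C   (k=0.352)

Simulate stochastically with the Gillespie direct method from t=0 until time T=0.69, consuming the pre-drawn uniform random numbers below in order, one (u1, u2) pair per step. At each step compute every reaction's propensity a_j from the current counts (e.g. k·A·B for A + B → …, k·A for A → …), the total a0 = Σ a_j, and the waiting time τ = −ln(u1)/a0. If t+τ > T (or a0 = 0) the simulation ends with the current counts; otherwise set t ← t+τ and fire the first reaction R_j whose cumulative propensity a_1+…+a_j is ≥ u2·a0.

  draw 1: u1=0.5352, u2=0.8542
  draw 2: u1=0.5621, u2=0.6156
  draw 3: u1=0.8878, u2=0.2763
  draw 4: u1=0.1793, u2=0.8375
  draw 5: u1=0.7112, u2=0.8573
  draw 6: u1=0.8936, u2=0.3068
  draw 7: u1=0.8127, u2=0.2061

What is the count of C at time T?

C at T = 11

t=0.000: R=4 C=8 M=2
Draw 1: a1=0.756, a2=3.232, a3=2.816, a0=6.804; τ=−ln(0.5352)/6.804=0.092 → t=0.092; u2·a0=0.8542·6.804=5.812; a1+a2=3.988 < 5.812 ≤ a1+…+a3=6.804 → R3 fires; R=4 C=10 M=1
Draw 2: a1=0.378, a2=4.040, a3=1.408, a0=5.826; τ=−ln(0.5621)/5.826=0.099 → t=0.191; u2·a0=0.6156·5.826=3.586; a1=0.378 < 3.586 ≤ a1+a2=4.418 → R2 fires; R=3 C=9 M=2
Draw 3: a1=0.756, a2=2.727, a3=2.112, a0=5.595; τ=−ln(0.8878)/5.595=0.021 → t=0.212; u2·a0=0.2763·5.595=1.546; a1=0.756 < 1.546 ≤ a1+a2=3.483 → R2 fires; R=2 C=8 M=3
Draw 4: a1=1.134, a2=1.616, a3=2.112, a0=4.862; τ=−ln(0.1793)/4.862=0.353 → t=0.566; u2·a0=0.8375·4.862=4.072; a1+a2=2.750 < 4.072 ≤ a1+…+a3=4.862 → R3 fires; R=2 C=10 M=2
Draw 5: a1=0.756, a2=2.020, a3=1.408, a0=4.184; τ=−ln(0.7112)/4.184=0.081 → t=0.647; u2·a0=0.8573·4.184=3.587; a1+a2=2.776 < 3.587 ≤ a1+…+a3=4.184 → R3 fires; R=2 C=12 M=1
Draw 6: a1=0.378, a2=2.424, a3=0.704, a0=3.506; τ=−ln(0.8936)/3.506=0.032 → t=0.679; u2·a0=0.3068·3.506=1.076; a1=0.378 < 1.076 ≤ a1+a2=2.802 → R2 fires; R=1 C=11 M=2
Draw 7: a1=0.756, a2=1.111, a3=0.704, a0=2.571; τ=−ln(0.8127)/2.571=0.081 → t=0.760 > T=0.69: stop.
Read off C at T=0.69: 11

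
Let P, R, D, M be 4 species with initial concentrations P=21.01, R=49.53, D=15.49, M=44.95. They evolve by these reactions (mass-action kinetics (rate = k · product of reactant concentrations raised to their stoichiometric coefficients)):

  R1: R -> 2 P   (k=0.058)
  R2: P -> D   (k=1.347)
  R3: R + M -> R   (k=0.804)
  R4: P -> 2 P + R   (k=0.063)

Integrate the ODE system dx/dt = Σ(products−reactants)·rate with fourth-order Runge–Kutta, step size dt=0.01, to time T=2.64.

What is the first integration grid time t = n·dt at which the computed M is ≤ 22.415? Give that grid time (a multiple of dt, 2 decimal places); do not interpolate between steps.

Threshold first reached at t = 0.02

RK4 with dt=0.01: 264 steps to T=2.64. Trajectory (selected grid times):
t=0.00: P=21.01 R=49.53 D=15.49 M=44.95
t=0.01: P=20.80 R=49.51 D=15.77 M=30.19
t=0.02: P=20.59 R=49.50 D=16.05 M=20.28
t=0.29: P=15.86 R=49.03 D=22.63 M=0.00
t=0.59: P=12.20 R=48.45 D=28.25 M=0.00
t=0.88: P=9.76 R=47.84 D=32.51 M=0.00
t=1.17: P=8.06 R=47.20 D=35.97 M=0.00
t=1.47: P=6.84 R=46.53 D=38.97 M=0.00
t=1.76: P=6.01 R=45.87 D=41.47 M=0.00
t=2.05: P=5.42 R=45.20 D=43.69 M=0.00
t=2.35: P=4.98 R=44.52 D=45.79 M=0.00
t=2.64: P=4.67 R=43.87 D=47.67 M=0.00
M(0.01)=30.190 > 22.415 but M(0.02)=20.279 ≤ 22.415, so the first grid time is t=0.02.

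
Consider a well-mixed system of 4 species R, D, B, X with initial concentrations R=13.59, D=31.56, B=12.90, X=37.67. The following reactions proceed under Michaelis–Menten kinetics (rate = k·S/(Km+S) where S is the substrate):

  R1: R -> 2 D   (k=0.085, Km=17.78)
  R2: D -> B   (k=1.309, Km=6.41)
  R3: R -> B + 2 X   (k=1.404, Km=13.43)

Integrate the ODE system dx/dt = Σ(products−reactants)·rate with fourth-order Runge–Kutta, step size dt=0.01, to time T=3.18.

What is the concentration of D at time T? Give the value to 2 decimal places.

RK4 with dt=0.01: 318 steps to T=3.18. Trajectory (selected grid times):
t=0.00: R=13.59 D=31.56 B=12.90 X=37.67
t=0.35: R=13.33 D=31.21 B=13.53 X=38.16
t=0.71: R=13.07 D=30.84 B=14.17 X=38.66
t=1.06: R=12.81 D=30.49 B=14.79 X=39.15
t=1.41: R=12.56 D=30.13 B=15.40 X=39.62
t=1.77: R=12.31 D=29.77 B=16.04 X=40.11
t=2.12: R=12.06 D=29.42 B=16.65 X=40.58
t=2.47: R=11.82 D=29.07 B=17.25 X=41.04
t=2.83: R=11.57 D=28.70 B=17.87 X=41.51
t=3.18: R=11.33 D=28.35 B=18.47 X=41.96
Read off D at T=3.18: 28.35

D at T = 28.35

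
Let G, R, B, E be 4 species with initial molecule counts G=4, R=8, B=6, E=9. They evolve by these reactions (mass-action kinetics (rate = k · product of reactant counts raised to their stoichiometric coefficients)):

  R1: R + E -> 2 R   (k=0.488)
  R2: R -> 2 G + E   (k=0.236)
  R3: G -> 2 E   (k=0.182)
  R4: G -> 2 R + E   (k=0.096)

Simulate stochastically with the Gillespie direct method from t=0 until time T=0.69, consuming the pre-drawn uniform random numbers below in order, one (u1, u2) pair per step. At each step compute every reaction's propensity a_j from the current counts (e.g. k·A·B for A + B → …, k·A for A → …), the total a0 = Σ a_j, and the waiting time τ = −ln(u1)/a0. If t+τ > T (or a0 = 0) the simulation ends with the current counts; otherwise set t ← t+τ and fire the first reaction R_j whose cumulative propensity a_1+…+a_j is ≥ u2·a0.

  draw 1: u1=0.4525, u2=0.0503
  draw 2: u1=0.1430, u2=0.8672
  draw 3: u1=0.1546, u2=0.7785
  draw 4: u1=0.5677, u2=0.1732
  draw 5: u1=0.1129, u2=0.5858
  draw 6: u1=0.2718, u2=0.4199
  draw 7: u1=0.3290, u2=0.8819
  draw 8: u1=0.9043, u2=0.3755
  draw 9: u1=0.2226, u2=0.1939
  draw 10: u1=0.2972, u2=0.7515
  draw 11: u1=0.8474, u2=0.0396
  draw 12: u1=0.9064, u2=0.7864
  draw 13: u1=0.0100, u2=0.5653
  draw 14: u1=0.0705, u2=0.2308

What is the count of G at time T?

G at T = 10

t=0.000: G=4 R=8 B=6 E=9
Draw 1: a1=35.136, a2=1.888, a3=0.728, a4=0.384, a0=38.136; τ=−ln(0.4525)/38.136=0.021 → t=0.021; u2·a0=0.0503·38.136=1.918 ≤ a1=35.136 → R1 fires; G=4 R=9 B=6 E=8
Draw 2: a1=35.136, a2=2.124, a3=0.728, a4=0.384, a0=38.372; τ=−ln(0.1430)/38.372=0.051 → t=0.071; u2·a0=0.8672·38.372=33.276 ≤ a1=35.136 → R1 fires; G=4 R=10 B=6 E=7
Draw 3: a1=34.160, a2=2.360, a3=0.728, a4=0.384, a0=37.632; τ=−ln(0.1546)/37.632=0.050 → t=0.121; u2·a0=0.7785·37.632=29.297 ≤ a1=34.160 → R1 fires; G=4 R=11 B=6 E=6
Draw 4: a1=32.208, a2=2.596, a3=0.728, a4=0.384, a0=35.916; τ=−ln(0.5677)/35.916=0.016 → t=0.137; u2·a0=0.1732·35.916=6.221 ≤ a1=32.208 → R1 fires; G=4 R=12 B=6 E=5
Draw 5: a1=29.280, a2=2.832, a3=0.728, a4=0.384, a0=33.224; τ=−ln(0.1129)/33.224=0.066 → t=0.203; u2·a0=0.5858·33.224=19.463 ≤ a1=29.280 → R1 fires; G=4 R=13 B=6 E=4
Draw 6: a1=25.376, a2=3.068, a3=0.728, a4=0.384, a0=29.556; τ=−ln(0.2718)/29.556=0.044 → t=0.247; u2·a0=0.4199·29.556=12.411 ≤ a1=25.376 → R1 fires; G=4 R=14 B=6 E=3
Draw 7: a1=20.496, a2=3.304, a3=0.728, a4=0.384, a0=24.912; τ=−ln(0.3290)/24.912=0.045 → t=0.291; u2·a0=0.8819·24.912=21.970; a1=20.496 < 21.970 ≤ a1+a2=23.800 → R2 fires; G=6 R=13 B=6 E=4
Draw 8: a1=25.376, a2=3.068, a3=1.092, a4=0.576, a0=30.112; τ=−ln(0.9043)/30.112=0.003 → t=0.295; u2·a0=0.3755·30.112=11.307 ≤ a1=25.376 → R1 fires; G=6 R=14 B=6 E=3
Draw 9: a1=20.496, a2=3.304, a3=1.092, a4=0.576, a0=25.468; τ=−ln(0.2226)/25.468=0.059 → t=0.354; u2·a0=0.1939·25.468=4.938 ≤ a1=20.496 → R1 fires; G=6 R=15 B=6 E=2
Draw 10: a1=14.640, a2=3.540, a3=1.092, a4=0.576, a0=19.848; τ=−ln(0.2972)/19.848=0.061 → t=0.415; u2·a0=0.7515·19.848=14.916; a1=14.640 < 14.916 ≤ a1+a2=18.180 → R2 fires; G=8 R=14 B=6 E=3
Draw 11: a1=20.496, a2=3.304, a3=1.456, a4=0.768, a0=26.024; τ=−ln(0.8474)/26.024=0.006 → t=0.421; u2·a0=0.0396·26.024=1.031 ≤ a1=20.496 → R1 fires; G=8 R=15 B=6 E=2
Draw 12: a1=14.640, a2=3.540, a3=1.456, a4=0.768, a0=20.404; τ=−ln(0.9064)/20.404=0.005 → t=0.426; u2·a0=0.7864·20.404=16.046; a1=14.640 < 16.046 ≤ a1+a2=18.180 → R2 fires; G=10 R=14 B=6 E=3
Draw 13: a1=20.496, a2=3.304, a3=1.820, a4=0.960, a0=26.580; τ=−ln(0.0100)/26.580=0.173 → t=0.599; u2·a0=0.5653·26.580=15.026 ≤ a1=20.496 → R1 fires; G=10 R=15 B=6 E=2
Draw 14: a1=14.640, a2=3.540, a3=1.820, a4=0.960, a0=20.960; τ=−ln(0.0705)/20.960=0.127 → t=0.726 > T=0.69: stop.
Read off G at T=0.69: 10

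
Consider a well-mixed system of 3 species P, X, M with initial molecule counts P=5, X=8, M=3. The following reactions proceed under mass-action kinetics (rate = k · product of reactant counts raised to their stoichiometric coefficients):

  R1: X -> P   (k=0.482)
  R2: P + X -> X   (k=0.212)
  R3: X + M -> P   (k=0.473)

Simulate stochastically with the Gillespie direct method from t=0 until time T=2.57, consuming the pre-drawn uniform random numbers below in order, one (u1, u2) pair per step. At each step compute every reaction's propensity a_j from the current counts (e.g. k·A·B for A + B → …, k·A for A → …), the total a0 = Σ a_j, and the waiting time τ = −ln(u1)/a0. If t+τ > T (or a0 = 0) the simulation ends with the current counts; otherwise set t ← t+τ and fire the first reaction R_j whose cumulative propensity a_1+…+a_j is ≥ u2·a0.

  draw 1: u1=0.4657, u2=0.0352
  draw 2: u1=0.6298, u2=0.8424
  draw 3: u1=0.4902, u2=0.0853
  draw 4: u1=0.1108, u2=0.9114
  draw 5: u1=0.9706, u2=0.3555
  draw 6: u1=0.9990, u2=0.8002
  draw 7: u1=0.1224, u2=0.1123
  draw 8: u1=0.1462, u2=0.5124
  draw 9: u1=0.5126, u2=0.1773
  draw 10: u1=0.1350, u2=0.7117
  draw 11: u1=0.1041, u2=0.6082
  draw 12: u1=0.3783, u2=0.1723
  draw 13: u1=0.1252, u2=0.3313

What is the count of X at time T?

X at T = 1

t=0.000: P=5 X=8 M=3
Draw 1: a1=3.856, a2=8.480, a3=11.352, a0=23.688; τ=−ln(0.4657)/23.688=0.032 → t=0.032; u2·a0=0.0352·23.688=0.834 ≤ a1=3.856 → R1 fires; P=6 X=7 M=3
Draw 2: a1=3.374, a2=8.904, a3=9.933, a0=22.211; τ=−ln(0.6298)/22.211=0.021 → t=0.053; u2·a0=0.8424·22.211=18.711; a1+a2=12.278 < 18.711 ≤ a1+…+a3=22.211 → R3 fires; P=7 X=6 M=2
Draw 3: a1=2.892, a2=8.904, a3=5.676, a0=17.472; τ=−ln(0.4902)/17.472=0.041 → t=0.094; u2·a0=0.0853·17.472=1.490 ≤ a1=2.892 → R1 fires; P=8 X=5 M=2
Draw 4: a1=2.410, a2=8.480, a3=4.730, a0=15.620; τ=−ln(0.1108)/15.620=0.141 → t=0.235; u2·a0=0.9114·15.620=14.236; a1+a2=10.890 < 14.236 ≤ a1+…+a3=15.620 → R3 fires; P=9 X=4 M=1
Draw 5: a1=1.928, a2=7.632, a3=1.892, a0=11.452; τ=−ln(0.9706)/11.452=0.003 → t=0.237; u2·a0=0.3555·11.452=4.071; a1=1.928 < 4.071 ≤ a1+a2=9.560 → R2 fires; P=8 X=4 M=1
Draw 6: a1=1.928, a2=6.784, a3=1.892, a0=10.604; τ=−ln(0.9990)/10.604=0.000 → t=0.237; u2·a0=0.8002·10.604=8.485; a1=1.928 < 8.485 ≤ a1+a2=8.712 → R2 fires; P=7 X=4 M=1
Draw 7: a1=1.928, a2=5.936, a3=1.892, a0=9.756; τ=−ln(0.1224)/9.756=0.215 → t=0.453; u2·a0=0.1123·9.756=1.096 ≤ a1=1.928 → R1 fires; P=8 X=3 M=1
Draw 8: a1=1.446, a2=5.088, a3=1.419, a0=7.953; τ=−ln(0.1462)/7.953=0.242 → t=0.694; u2·a0=0.5124·7.953=4.075; a1=1.446 < 4.075 ≤ a1+a2=6.534 → R2 fires; P=7 X=3 M=1
Draw 9: a1=1.446, a2=4.452, a3=1.419, a0=7.317; τ=−ln(0.5126)/7.317=0.091 → t=0.786; u2·a0=0.1773·7.317=1.297 ≤ a1=1.446 → R1 fires; P=8 X=2 M=1
Draw 10: a1=0.964, a2=3.392, a3=0.946, a0=5.302; τ=−ln(0.1350)/5.302=0.378 → t=1.164; u2·a0=0.7117·5.302=3.773; a1=0.964 < 3.773 ≤ a1+a2=4.356 → R2 fires; P=7 X=2 M=1
Draw 11: a1=0.964, a2=2.968, a3=0.946, a0=4.878; τ=−ln(0.1041)/4.878=0.464 → t=1.627; u2·a0=0.6082·4.878=2.967; a1=0.964 < 2.967 ≤ a1+a2=3.932 → R2 fires; P=6 X=2 M=1
Draw 12: a1=0.964, a2=2.544, a3=0.946, a0=4.454; τ=−ln(0.3783)/4.454=0.218 → t=1.846; u2·a0=0.1723·4.454=0.767 ≤ a1=0.964 → R1 fires; P=7 X=1 M=1
Draw 13: a1=0.482, a2=1.484, a3=0.473, a0=2.439; τ=−ln(0.1252)/2.439=0.852 → t=2.697 > T=2.57: stop.
Read off X at T=2.57: 1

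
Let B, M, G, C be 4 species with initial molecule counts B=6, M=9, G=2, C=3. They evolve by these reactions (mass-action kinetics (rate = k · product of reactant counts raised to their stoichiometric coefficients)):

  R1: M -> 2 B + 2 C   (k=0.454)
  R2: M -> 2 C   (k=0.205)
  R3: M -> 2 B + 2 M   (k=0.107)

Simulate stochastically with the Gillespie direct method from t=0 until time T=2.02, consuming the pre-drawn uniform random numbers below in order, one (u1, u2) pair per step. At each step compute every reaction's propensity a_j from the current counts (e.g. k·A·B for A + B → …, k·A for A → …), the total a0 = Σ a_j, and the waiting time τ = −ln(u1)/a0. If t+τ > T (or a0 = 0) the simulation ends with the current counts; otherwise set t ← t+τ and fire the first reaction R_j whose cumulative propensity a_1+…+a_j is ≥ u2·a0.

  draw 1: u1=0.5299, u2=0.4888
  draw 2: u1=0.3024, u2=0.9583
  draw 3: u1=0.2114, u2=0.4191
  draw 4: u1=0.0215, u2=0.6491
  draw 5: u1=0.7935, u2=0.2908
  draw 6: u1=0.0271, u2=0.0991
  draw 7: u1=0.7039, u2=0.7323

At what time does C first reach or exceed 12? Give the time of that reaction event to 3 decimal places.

Threshold first reached at t = 1.968

t=0.000: B=6 M=9 G=2 C=3
Draw 1: a1=4.086, a2=1.845, a3=0.963, a0=6.894; τ=−ln(0.5299)/6.894=0.092 → t=0.092; u2·a0=0.4888·6.894=3.370 ≤ a1=4.086 → R1 fires; B=8 M=8 G=2 C=5
Draw 2: a1=3.632, a2=1.640, a3=0.856, a0=6.128; τ=−ln(0.3024)/6.128=0.195 → t=0.287; u2·a0=0.9583·6.128=5.872; a1+a2=5.272 < 5.872 ≤ a1+…+a3=6.128 → R3 fires; B=10 M=9 G=2 C=5
Draw 3: a1=4.086, a2=1.845, a3=0.963, a0=6.894; τ=−ln(0.2114)/6.894=0.225 → t=0.513; u2·a0=0.4191·6.894=2.889 ≤ a1=4.086 → R1 fires; B=12 M=8 G=2 C=7
Draw 4: a1=3.632, a2=1.640, a3=0.856, a0=6.128; τ=−ln(0.0215)/6.128=0.627 → t=1.139; u2·a0=0.6491·6.128=3.978; a1=3.632 < 3.978 ≤ a1+a2=5.272 → R2 fires; B=12 M=7 G=2 C=9
Draw 5: a1=3.178, a2=1.435, a3=0.749, a0=5.362; τ=−ln(0.7935)/5.362=0.043 → t=1.182; u2·a0=0.2908·5.362=1.559 ≤ a1=3.178 → R1 fires; B=14 M=6 G=2 C=11
Draw 6: a1=2.724, a2=1.230, a3=0.642, a0=4.596; τ=−ln(0.0271)/4.596=0.785 → t=1.968; u2·a0=0.0991·4.596=0.455 ≤ a1=2.724 → R1 fires; B=16 M=5 G=2 C=13
Draw 7: a1=2.270, a2=1.025, a3=0.535, a0=3.830; τ=−ln(0.7039)/3.830=0.092 → t=2.059 > T=2.02: stop.
C first becomes ≥ 12 when it reaches 13 at the event at t=1.968.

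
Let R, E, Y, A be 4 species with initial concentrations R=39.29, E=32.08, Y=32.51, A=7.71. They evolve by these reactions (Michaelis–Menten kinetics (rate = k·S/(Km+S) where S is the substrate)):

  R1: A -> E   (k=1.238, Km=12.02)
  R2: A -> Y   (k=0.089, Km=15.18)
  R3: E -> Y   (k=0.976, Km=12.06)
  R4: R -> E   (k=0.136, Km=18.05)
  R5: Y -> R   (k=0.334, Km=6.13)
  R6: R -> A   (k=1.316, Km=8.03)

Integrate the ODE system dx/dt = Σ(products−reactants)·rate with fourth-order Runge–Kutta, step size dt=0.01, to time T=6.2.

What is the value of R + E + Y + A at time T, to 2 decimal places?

Check how each reaction changes W = R + E + Y + A (weight of products minus weight of reactants):
R1: A -> E: (1·1) − (1·1) = 1 − 1 = 0
R2: A -> Y: (1·1) − (1·1) = 1 − 1 = 0
R3: E -> Y: (1·1) − (1·1) = 1 − 1 = 0
R4: R -> E: (1·1) − (1·1) = 1 − 1 = 0
R5: Y -> R: (1·1) − (1·1) = 1 − 1 = 0
R6: R -> A: (1·1) − (1·1) = 1 − 1 = 0
Every reaction leaves W unchanged, so W is conserved and no simulation is needed: W(T) = W(0) = 39.29 + 32.08 + 32.51 + 7.71 = 111.59

Value at T = 111.59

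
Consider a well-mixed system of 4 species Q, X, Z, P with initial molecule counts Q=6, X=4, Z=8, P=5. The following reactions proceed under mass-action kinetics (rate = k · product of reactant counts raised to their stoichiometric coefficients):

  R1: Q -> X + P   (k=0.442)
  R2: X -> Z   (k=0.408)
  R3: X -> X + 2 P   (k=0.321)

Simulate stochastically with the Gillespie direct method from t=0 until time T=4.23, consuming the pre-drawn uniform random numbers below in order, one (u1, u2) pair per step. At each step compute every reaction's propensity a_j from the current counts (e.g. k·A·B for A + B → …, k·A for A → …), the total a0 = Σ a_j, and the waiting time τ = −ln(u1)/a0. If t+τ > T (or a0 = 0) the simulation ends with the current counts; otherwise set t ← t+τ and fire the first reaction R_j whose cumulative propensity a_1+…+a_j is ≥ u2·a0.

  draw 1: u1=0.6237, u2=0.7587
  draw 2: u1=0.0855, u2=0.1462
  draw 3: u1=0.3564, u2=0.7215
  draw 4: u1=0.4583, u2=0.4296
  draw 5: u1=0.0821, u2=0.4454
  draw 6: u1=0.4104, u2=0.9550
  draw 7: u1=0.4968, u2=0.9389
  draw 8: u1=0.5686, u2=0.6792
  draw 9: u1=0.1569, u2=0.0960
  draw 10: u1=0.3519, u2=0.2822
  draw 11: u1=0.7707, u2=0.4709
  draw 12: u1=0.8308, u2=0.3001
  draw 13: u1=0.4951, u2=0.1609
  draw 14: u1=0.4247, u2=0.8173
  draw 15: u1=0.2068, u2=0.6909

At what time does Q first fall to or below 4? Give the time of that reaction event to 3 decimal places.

t=0.000: Q=6 X=4 Z=8 P=5
Draw 1: a1=2.652, a2=1.632, a3=1.284, a0=5.568; τ=−ln(0.6237)/5.568=0.085 → t=0.085; u2·a0=0.7587·5.568=4.224; a1=2.652 < 4.224 ≤ a1+a2=4.284 → R2 fires; Q=6 X=3 Z=9 P=5
Draw 2: a1=2.652, a2=1.224, a3=0.963, a0=4.839; τ=−ln(0.0855)/4.839=0.508 → t=0.593; u2·a0=0.1462·4.839=0.707 ≤ a1=2.652 → R1 fires; Q=5 X=4 Z=9 P=6
Draw 3: a1=2.210, a2=1.632, a3=1.284, a0=5.126; τ=−ln(0.3564)/5.126=0.201 → t=0.794; u2·a0=0.7215·5.126=3.698; a1=2.210 < 3.698 ≤ a1+a2=3.842 → R2 fires; Q=5 X=3 Z=10 P=6
Draw 4: a1=2.210, a2=1.224, a3=0.963, a0=4.397; τ=−ln(0.4583)/4.397=0.177 → t=0.972; u2·a0=0.4296·4.397=1.889 ≤ a1=2.210 → R1 fires; Q=4 X=4 Z=10 P=7
Draw 5: a1=1.768, a2=1.632, a3=1.284, a0=4.684; τ=−ln(0.0821)/4.684=0.534 → t=1.505; u2·a0=0.4454·4.684=2.086; a1=1.768 < 2.086 ≤ a1+a2=3.400 → R2 fires; Q=4 X=3 Z=11 P=7
Draw 6: a1=1.768, a2=1.224, a3=0.963, a0=3.955; τ=−ln(0.4104)/3.955=0.225 → t=1.731; u2·a0=0.9550·3.955=3.777; a1+a2=2.992 < 3.777 ≤ a1+…+a3=3.955 → R3 fires; Q=4 X=3 Z=11 P=9
Draw 7: a1=1.768, a2=1.224, a3=0.963, a0=3.955; τ=−ln(0.4968)/3.955=0.177 → t=1.907; u2·a0=0.9389·3.955=3.713; a1+a2=2.992 < 3.713 ≤ a1+…+a3=3.955 → R3 fires; Q=4 X=3 Z=11 P=11
Draw 8: a1=1.768, a2=1.224, a3=0.963, a0=3.955; τ=−ln(0.5686)/3.955=0.143 → t=2.050; u2·a0=0.6792·3.955=2.686; a1=1.768 < 2.686 ≤ a1+a2=2.992 → R2 fires; Q=4 X=2 Z=12 P=11
Draw 9: a1=1.768, a2=0.816, a3=0.642, a0=3.226; τ=−ln(0.1569)/3.226=0.574 → t=2.624; u2·a0=0.0960·3.226=0.310 ≤ a1=1.768 → R1 fires; Q=3 X=3 Z=12 P=12
Draw 10: a1=1.326, a2=1.224, a3=0.963, a0=3.513; τ=−ln(0.3519)/3.513=0.297 → t=2.922; u2·a0=0.2822·3.513=0.991 ≤ a1=1.326 → R1 fires; Q=2 X=4 Z=12 P=13
Draw 11: a1=0.884, a2=1.632, a3=1.284, a0=3.800; τ=−ln(0.7707)/3.800=0.069 → t=2.990; u2·a0=0.4709·3.800=1.789; a1=0.884 < 1.789 ≤ a1+a2=2.516 → R2 fires; Q=2 X=3 Z=13 P=13
Draw 12: a1=0.884, a2=1.224, a3=0.963, a0=3.071; τ=−ln(0.8308)/3.071=0.060 → t=3.051; u2·a0=0.3001·3.071=0.922; a1=0.884 < 0.922 ≤ a1+a2=2.108 → R2 fires; Q=2 X=2 Z=14 P=13
Draw 13: a1=0.884, a2=0.816, a3=0.642, a0=2.342; τ=−ln(0.4951)/2.342=0.300 → t=3.351; u2·a0=0.1609·2.342=0.377 ≤ a1=0.884 → R1 fires; Q=1 X=3 Z=14 P=14
Draw 14: a1=0.442, a2=1.224, a3=0.963, a0=2.629; τ=−ln(0.4247)/2.629=0.326 → t=3.676; u2·a0=0.8173·2.629=2.149; a1+a2=1.666 < 2.149 ≤ a1+…+a3=2.629 → R3 fires; Q=1 X=3 Z=14 P=16
Draw 15: a1=0.442, a2=1.224, a3=0.963, a0=2.629; τ=−ln(0.2068)/2.629=0.599 → t=4.276 > T=4.23: stop.
Q first becomes ≤ 4 when it reaches 4 at the event at t=0.972.

Threshold first reached at t = 0.972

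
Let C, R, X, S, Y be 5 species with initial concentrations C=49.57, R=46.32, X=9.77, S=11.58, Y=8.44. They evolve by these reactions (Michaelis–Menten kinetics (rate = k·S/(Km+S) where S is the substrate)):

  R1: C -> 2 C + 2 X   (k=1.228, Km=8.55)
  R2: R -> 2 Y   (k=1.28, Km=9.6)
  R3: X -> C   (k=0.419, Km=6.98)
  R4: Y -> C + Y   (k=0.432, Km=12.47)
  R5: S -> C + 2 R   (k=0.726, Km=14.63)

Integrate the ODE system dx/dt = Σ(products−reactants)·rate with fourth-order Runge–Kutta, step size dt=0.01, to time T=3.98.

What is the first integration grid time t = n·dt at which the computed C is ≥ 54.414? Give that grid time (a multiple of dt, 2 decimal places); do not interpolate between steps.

RK4 with dt=0.01: 398 steps to T=3.98. Trajectory (selected grid times):
t=0.00: C=49.57 R=46.32 X=9.77 S=11.58 Y=8.44
t=0.44: C=50.36 R=46.13 X=10.58 S=11.44 Y=9.37
t=0.88: C=51.16 R=45.95 X=11.40 S=11.30 Y=10.30
t=1.33: C=51.98 R=45.76 X=12.23 S=11.16 Y=11.26
t=1.77: C=52.80 R=45.57 X=13.04 S=11.02 Y=12.19
t=2.21: C=53.62 R=45.37 X=13.85 S=10.88 Y=13.12
t=2.63: C=54.40 R=45.19 X=14.62 S=10.75 Y=14.01
t=2.64: C=54.42 R=45.19 X=14.64 S=10.75 Y=14.03
t=2.65: C=54.44 R=45.18 X=14.65 S=10.75 Y=14.05
t=3.10: C=55.29 R=44.98 X=15.48 S=10.61 Y=15.00
t=3.54: C=56.13 R=44.79 X=16.29 S=10.48 Y=15.93
t=3.98: C=56.97 R=44.59 X=17.10 S=10.34 Y=16.85
C(2.63)=54.404 < 54.414 but C(2.64)=54.422 ≥ 54.414, so the first grid time is t=2.64.

Threshold first reached at t = 2.64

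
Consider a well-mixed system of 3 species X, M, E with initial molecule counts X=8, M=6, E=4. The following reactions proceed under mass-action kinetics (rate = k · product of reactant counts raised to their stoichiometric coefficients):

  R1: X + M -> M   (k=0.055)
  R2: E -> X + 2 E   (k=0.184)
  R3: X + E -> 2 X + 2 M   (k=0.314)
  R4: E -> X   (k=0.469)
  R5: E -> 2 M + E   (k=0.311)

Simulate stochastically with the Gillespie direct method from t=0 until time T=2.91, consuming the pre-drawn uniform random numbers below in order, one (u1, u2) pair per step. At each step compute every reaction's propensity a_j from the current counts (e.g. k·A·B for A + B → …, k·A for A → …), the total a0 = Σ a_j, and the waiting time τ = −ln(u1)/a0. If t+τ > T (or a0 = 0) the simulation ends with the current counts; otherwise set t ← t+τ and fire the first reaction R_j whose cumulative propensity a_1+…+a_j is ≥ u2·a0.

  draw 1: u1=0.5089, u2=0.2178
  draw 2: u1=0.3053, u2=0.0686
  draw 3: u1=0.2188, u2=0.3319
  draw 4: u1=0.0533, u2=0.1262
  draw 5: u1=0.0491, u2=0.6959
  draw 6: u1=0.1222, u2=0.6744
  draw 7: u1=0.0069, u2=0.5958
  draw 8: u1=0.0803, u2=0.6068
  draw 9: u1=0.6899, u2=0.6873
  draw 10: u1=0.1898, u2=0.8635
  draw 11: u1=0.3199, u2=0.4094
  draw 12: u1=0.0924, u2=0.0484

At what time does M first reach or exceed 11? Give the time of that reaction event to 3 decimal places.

t=0.000: X=8 M=6 E=4
Draw 1: a1=2.640, a2=0.736, a3=10.048, a4=1.876, a5=1.244, a0=16.544; τ=−ln(0.5089)/16.544=0.041 → t=0.041; u2·a0=0.2178·16.544=3.603; a1+a2=3.376 < 3.603 ≤ a1+…+a3=13.424 → R3 fires; X=9 M=8 E=3
Draw 2: a1=3.960, a2=0.552, a3=8.478, a4=1.407, a5=0.933, a0=15.330; τ=−ln(0.3053)/15.330=0.077 → t=0.118; u2·a0=0.0686·15.330=1.052 ≤ a1=3.960 → R1 fires; X=8 M=8 E=3
Draw 3: a1=3.520, a2=0.552, a3=7.536, a4=1.407, a5=0.933, a0=13.948; τ=−ln(0.2188)/13.948=0.109 → t=0.227; u2·a0=0.3319·13.948=4.629; a1+a2=4.072 < 4.629 ≤ a1+…+a3=11.608 → R3 fires; X=9 M=10 E=2
Draw 4: a1=4.950, a2=0.368, a3=5.652, a4=0.938, a5=0.622, a0=12.530; τ=−ln(0.0533)/12.530=0.234 → t=0.461; u2·a0=0.1262·12.530=1.581 ≤ a1=4.950 → R1 fires; X=8 M=10 E=2
Draw 5: a1=4.400, a2=0.368, a3=5.024, a4=0.938, a5=0.622, a0=11.352; τ=−ln(0.0491)/11.352=0.265 → t=0.727; u2·a0=0.6959·11.352=7.900; a1+a2=4.768 < 7.900 ≤ a1+…+a3=9.792 → R3 fires; X=9 M=12 E=1
Draw 6: a1=5.940, a2=0.184, a3=2.826, a4=0.469, a5=0.311, a0=9.730; τ=−ln(0.1222)/9.730=0.216 → t=0.943; u2·a0=0.6744·9.730=6.562; a1+a2=6.124 < 6.562 ≤ a1+…+a3=8.950 → R3 fires; X=10 M=14 E=0
Draw 7: a1=7.700, a2=0.000, a3=0.000, a4=0.000, a5=0.000, a0=7.700; τ=−ln(0.0069)/7.700=0.646 → t=1.589; u2·a0=0.5958·7.700=4.588 ≤ a1=7.700 → R1 fires; X=9 M=14 E=0
Draw 8: a1=6.930, a2=0.000, a3=0.000, a4=0.000, a5=0.000, a0=6.930; τ=−ln(0.0803)/6.930=0.364 → t=1.953; u2·a0=0.6068·6.930=4.205 ≤ a1=6.930 → R1 fires; X=8 M=14 E=0
Draw 9: a1=6.160, a2=0.000, a3=0.000, a4=0.000, a5=0.000, a0=6.160; τ=−ln(0.6899)/6.160=0.060 → t=2.013; u2·a0=0.6873·6.160=4.234 ≤ a1=6.160 → R1 fires; X=7 M=14 E=0
Draw 10: a1=5.390, a2=0.000, a3=0.000, a4=0.000, a5=0.000, a0=5.390; τ=−ln(0.1898)/5.390=0.308 → t=2.321; u2·a0=0.8635·5.390=4.654 ≤ a1=5.390 → R1 fires; X=6 M=14 E=0
Draw 11: a1=4.620, a2=0.000, a3=0.000, a4=0.000, a5=0.000, a0=4.620; τ=−ln(0.3199)/4.620=0.247 → t=2.568; u2·a0=0.4094·4.620=1.891 ≤ a1=4.620 → R1 fires; X=5 M=14 E=0
Draw 12: a1=3.850, a2=0.000, a3=0.000, a4=0.000, a5=0.000, a0=3.850; τ=−ln(0.0924)/3.850=0.619 → t=3.187 > T=2.91: stop.
M first becomes ≥ 11 when it reaches 12 at the event at t=0.727.

Threshold first reached at t = 0.727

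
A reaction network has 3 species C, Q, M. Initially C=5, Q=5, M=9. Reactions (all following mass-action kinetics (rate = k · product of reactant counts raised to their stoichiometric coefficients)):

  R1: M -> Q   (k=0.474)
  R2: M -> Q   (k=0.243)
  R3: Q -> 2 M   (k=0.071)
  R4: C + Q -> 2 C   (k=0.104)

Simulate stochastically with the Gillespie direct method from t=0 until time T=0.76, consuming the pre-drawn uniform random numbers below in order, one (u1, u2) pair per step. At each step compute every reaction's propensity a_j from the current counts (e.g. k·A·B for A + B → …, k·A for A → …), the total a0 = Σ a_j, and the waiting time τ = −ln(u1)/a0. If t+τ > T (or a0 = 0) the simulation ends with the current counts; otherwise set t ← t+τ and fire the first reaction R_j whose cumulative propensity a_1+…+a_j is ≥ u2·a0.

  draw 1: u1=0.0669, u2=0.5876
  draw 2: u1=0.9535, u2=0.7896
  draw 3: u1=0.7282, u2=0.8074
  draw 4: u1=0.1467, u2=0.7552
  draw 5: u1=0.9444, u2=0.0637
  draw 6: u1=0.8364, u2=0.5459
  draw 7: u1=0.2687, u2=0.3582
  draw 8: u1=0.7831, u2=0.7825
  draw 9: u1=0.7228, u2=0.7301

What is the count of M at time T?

M at T = 5

t=0.000: C=5 Q=5 M=9
Draw 1: a1=4.266, a2=2.187, a3=0.355, a4=2.600, a0=9.408; τ=−ln(0.0669)/9.408=0.287 → t=0.287; u2·a0=0.5876·9.408=5.528; a1=4.266 < 5.528 ≤ a1+a2=6.453 → R2 fires; C=5 Q=6 M=8
Draw 2: a1=3.792, a2=1.944, a3=0.426, a4=3.120, a0=9.282; τ=−ln(0.9535)/9.282=0.005 → t=0.293; u2·a0=0.7896·9.282=7.329; a1+…+a3=6.162 < 7.329 ≤ a1+…+a4=9.282 → R4 fires; C=6 Q=5 M=8
Draw 3: a1=3.792, a2=1.944, a3=0.355, a4=3.120, a0=9.211; τ=−ln(0.7282)/9.211=0.034 → t=0.327; u2·a0=0.8074·9.211=7.437; a1+…+a3=6.091 < 7.437 ≤ a1+…+a4=9.211 → R4 fires; C=7 Q=4 M=8
Draw 4: a1=3.792, a2=1.944, a3=0.284, a4=2.912, a0=8.932; τ=−ln(0.1467)/8.932=0.215 → t=0.542; u2·a0=0.7552·8.932=6.745; a1+…+a3=6.020 < 6.745 ≤ a1+…+a4=8.932 → R4 fires; C=8 Q=3 M=8
Draw 5: a1=3.792, a2=1.944, a3=0.213, a4=2.496, a0=8.445; τ=−ln(0.9444)/8.445=0.007 → t=0.549; u2·a0=0.0637·8.445=0.538 ≤ a1=3.792 → R1 fires; C=8 Q=4 M=7
Draw 6: a1=3.318, a2=1.701, a3=0.284, a4=3.328, a0=8.631; τ=−ln(0.8364)/8.631=0.021 → t=0.569; u2·a0=0.5459·8.631=4.712; a1=3.318 < 4.712 ≤ a1+a2=5.019 → R2 fires; C=8 Q=5 M=6
Draw 7: a1=2.844, a2=1.458, a3=0.355, a4=4.160, a0=8.817; τ=−ln(0.2687)/8.817=0.149 → t=0.718; u2·a0=0.3582·8.817=3.158; a1=2.844 < 3.158 ≤ a1+a2=4.302 → R2 fires; C=8 Q=6 M=5
Draw 8: a1=2.370, a2=1.215, a3=0.426, a4=4.992, a0=9.003; τ=−ln(0.7831)/9.003=0.027 → t=0.746; u2·a0=0.7825·9.003=7.045; a1+…+a3=4.011 < 7.045 ≤ a1+…+a4=9.003 → R4 fires; C=9 Q=5 M=5
Draw 9: a1=2.370, a2=1.215, a3=0.355, a4=4.680, a0=8.620; τ=−ln(0.7228)/8.620=0.038 → t=0.783 > T=0.76: stop.
Read off M at T=0.76: 5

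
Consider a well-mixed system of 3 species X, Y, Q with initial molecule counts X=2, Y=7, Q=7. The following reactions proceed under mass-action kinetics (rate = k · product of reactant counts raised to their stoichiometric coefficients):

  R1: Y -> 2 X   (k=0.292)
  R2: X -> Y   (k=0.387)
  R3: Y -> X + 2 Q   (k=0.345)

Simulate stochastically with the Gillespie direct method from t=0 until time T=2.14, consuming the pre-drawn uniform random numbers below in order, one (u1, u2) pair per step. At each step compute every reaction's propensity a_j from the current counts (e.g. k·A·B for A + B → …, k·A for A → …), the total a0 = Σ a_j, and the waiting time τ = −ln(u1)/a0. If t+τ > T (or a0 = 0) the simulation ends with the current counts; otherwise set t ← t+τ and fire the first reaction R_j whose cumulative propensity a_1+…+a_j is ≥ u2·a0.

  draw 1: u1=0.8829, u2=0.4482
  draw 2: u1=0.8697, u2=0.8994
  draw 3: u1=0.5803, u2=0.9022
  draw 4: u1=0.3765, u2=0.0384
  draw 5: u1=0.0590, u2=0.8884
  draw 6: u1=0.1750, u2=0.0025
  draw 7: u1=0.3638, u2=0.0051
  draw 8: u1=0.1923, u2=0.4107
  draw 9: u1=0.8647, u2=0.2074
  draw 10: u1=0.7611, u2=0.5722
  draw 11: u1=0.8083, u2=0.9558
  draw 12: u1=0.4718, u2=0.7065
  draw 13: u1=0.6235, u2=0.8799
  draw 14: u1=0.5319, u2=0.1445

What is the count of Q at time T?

t=0.000: X=2 Y=7 Q=7
Draw 1: a1=2.044, a2=0.774, a3=2.415, a0=5.233; τ=−ln(0.8829)/5.233=0.024 → t=0.024; u2·a0=0.4482·5.233=2.345; a1=2.044 < 2.345 ≤ a1+a2=2.818 → R2 fires; X=1 Y=8 Q=7
Draw 2: a1=2.336, a2=0.387, a3=2.760, a0=5.483; τ=−ln(0.8697)/5.483=0.025 → t=0.049; u2·a0=0.8994·5.483=4.931; a1+a2=2.723 < 4.931 ≤ a1+…+a3=5.483 → R3 fires; X=2 Y=7 Q=9
Draw 3: a1=2.044, a2=0.774, a3=2.415, a0=5.233; τ=−ln(0.5803)/5.233=0.104 → t=0.153; u2·a0=0.9022·5.233=4.721; a1+a2=2.818 < 4.721 ≤ a1+…+a3=5.233 → R3 fires; X=3 Y=6 Q=11
Draw 4: a1=1.752, a2=1.161, a3=2.070, a0=4.983; τ=−ln(0.3765)/4.983=0.196 → t=0.349; u2·a0=0.0384·4.983=0.191 ≤ a1=1.752 → R1 fires; X=5 Y=5 Q=11
Draw 5: a1=1.460, a2=1.935, a3=1.725, a0=5.120; τ=−ln(0.0590)/5.120=0.553 → t=0.902; u2·a0=0.8884·5.120=4.549; a1+a2=3.395 < 4.549 ≤ a1+…+a3=5.120 → R3 fires; X=6 Y=4 Q=13
Draw 6: a1=1.168, a2=2.322, a3=1.380, a0=4.870; τ=−ln(0.1750)/4.870=0.358 → t=1.260; u2·a0=0.0025·4.870=0.012 ≤ a1=1.168 → R1 fires; X=8 Y=3 Q=13
Draw 7: a1=0.876, a2=3.096, a3=1.035, a0=5.007; τ=−ln(0.3638)/5.007=0.202 → t=1.462; u2·a0=0.0051·5.007=0.026 ≤ a1=0.876 → R1 fires; X=10 Y=2 Q=13
Draw 8: a1=0.584, a2=3.870, a3=0.690, a0=5.144; τ=−ln(0.1923)/5.144=0.321 → t=1.782; u2·a0=0.4107·5.144=2.113; a1=0.584 < 2.113 ≤ a1+a2=4.454 → R2 fires; X=9 Y=3 Q=13
Draw 9: a1=0.876, a2=3.483, a3=1.035, a0=5.394; τ=−ln(0.8647)/5.394=0.027 → t=1.809; u2·a0=0.2074·5.394=1.119; a1=0.876 < 1.119 ≤ a1+a2=4.359 → R2 fires; X=8 Y=4 Q=13
Draw 10: a1=1.168, a2=3.096, a3=1.380, a0=5.644; τ=−ln(0.7611)/5.644=0.048 → t=1.858; u2·a0=0.5722·5.644=3.229; a1=1.168 < 3.229 ≤ a1+a2=4.264 → R2 fires; X=7 Y=5 Q=13
Draw 11: a1=1.460, a2=2.709, a3=1.725, a0=5.894; τ=−ln(0.8083)/5.894=0.036 → t=1.894; u2·a0=0.9558·5.894=5.633; a1+a2=4.169 < 5.633 ≤ a1+…+a3=5.894 → R3 fires; X=8 Y=4 Q=15
Draw 12: a1=1.168, a2=3.096, a3=1.380, a0=5.644; τ=−ln(0.4718)/5.644=0.133 → t=2.027; u2·a0=0.7065·5.644=3.987; a1=1.168 < 3.987 ≤ a1+a2=4.264 → R2 fires; X=7 Y=5 Q=15
Draw 13: a1=1.460, a2=2.709, a3=1.725, a0=5.894; τ=−ln(0.6235)/5.894=0.080 → t=2.107; u2·a0=0.8799·5.894=5.186; a1+a2=4.169 < 5.186 ≤ a1+…+a3=5.894 → R3 fires; X=8 Y=4 Q=17
Draw 14: a1=1.168, a2=3.096, a3=1.380, a0=5.644; τ=−ln(0.5319)/5.644=0.112 → t=2.219 > T=2.14: stop.
Read off Q at T=2.14: 17

Q at T = 17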